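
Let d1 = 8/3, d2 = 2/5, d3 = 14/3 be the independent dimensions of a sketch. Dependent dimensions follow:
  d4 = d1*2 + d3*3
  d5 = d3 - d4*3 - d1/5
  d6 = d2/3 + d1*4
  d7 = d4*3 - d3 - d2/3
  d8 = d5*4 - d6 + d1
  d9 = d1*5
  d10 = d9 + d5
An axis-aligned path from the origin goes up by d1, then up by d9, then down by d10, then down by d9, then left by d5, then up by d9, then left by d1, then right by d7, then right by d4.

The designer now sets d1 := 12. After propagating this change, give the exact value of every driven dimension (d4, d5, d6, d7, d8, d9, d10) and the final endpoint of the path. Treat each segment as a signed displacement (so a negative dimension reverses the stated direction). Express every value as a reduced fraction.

d4 = 38
d5 = -1676/15
d6 = 722/15
d7 = 546/5
d8 = -7246/15
d9 = 60
d10 = -776/15
endpoint = (3704/15, 1856/15)

Apply edit: d1 := 12
  d4 = d1*2 + d3*3 = 38
  d5 = d3 - d4*3 - d1/5 = -1676/15
  d6 = d2/3 + d1*4 = 722/15
  d7 = d4*3 - d3 - d2/3 = 546/5
  d8 = d5*4 - d6 + d1 = -7246/15
  d9 = d1*5 = 60
  d10 = d9 + d5 = -776/15
Walk from origin (0, 0):
  seg 1: up by d1 = 12 → (0, 12)
  seg 2: up by d9 = 60 → (0, 72)
  seg 3: down by d10 = -776/15 → (0, 1856/15)
  seg 4: down by d9 = 60 → (0, 956/15)
  seg 5: left by d5 = -1676/15 → (1676/15, 956/15)
  seg 6: up by d9 = 60 → (1676/15, 1856/15)
  seg 7: left by d1 = 12 → (1496/15, 1856/15)
  seg 8: right by d7 = 546/5 → (3134/15, 1856/15)
  seg 9: right by d4 = 38 → (3704/15, 1856/15)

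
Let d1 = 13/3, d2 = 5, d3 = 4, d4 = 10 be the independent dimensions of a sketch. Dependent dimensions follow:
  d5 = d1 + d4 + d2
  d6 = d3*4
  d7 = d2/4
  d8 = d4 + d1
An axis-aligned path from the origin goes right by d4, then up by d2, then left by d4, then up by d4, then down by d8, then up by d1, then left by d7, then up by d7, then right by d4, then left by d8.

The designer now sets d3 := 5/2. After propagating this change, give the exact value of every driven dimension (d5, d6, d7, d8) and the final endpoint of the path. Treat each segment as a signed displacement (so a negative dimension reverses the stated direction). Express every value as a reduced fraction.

Apply edit: d3 := 5/2
  d5 = d1 + d4 + d2 = 58/3
  d6 = d3*4 = 10
  d7 = d2/4 = 5/4
  d8 = d4 + d1 = 43/3
Walk from origin (0, 0):
  seg 1: right by d4 = 10 → (10, 0)
  seg 2: up by d2 = 5 → (10, 5)
  seg 3: left by d4 = 10 → (0, 5)
  seg 4: up by d4 = 10 → (0, 15)
  seg 5: down by d8 = 43/3 → (0, 2/3)
  seg 6: up by d1 = 13/3 → (0, 5)
  seg 7: left by d7 = 5/4 → (-5/4, 5)
  seg 8: up by d7 = 5/4 → (-5/4, 25/4)
  seg 9: right by d4 = 10 → (35/4, 25/4)
  seg 10: left by d8 = 43/3 → (-67/12, 25/4)

d5 = 58/3
d6 = 10
d7 = 5/4
d8 = 43/3
endpoint = (-67/12, 25/4)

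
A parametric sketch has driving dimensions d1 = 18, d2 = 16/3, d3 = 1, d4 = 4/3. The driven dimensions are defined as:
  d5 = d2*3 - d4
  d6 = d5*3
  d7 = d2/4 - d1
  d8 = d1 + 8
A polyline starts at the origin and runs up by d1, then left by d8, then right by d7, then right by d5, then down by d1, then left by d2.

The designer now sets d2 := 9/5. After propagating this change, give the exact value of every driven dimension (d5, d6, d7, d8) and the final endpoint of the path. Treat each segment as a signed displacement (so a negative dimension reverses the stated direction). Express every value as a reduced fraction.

Apply edit: d2 := 9/5
  d5 = d2*3 - d4 = 61/15
  d6 = d5*3 = 61/5
  d7 = d2/4 - d1 = -351/20
  d8 = d1 + 8 = 26
Walk from origin (0, 0):
  seg 1: up by d1 = 18 → (0, 18)
  seg 2: left by d8 = 26 → (-26, 18)
  seg 3: right by d7 = -351/20 → (-871/20, 18)
  seg 4: right by d5 = 61/15 → (-2369/60, 18)
  seg 5: down by d1 = 18 → (-2369/60, 0)
  seg 6: left by d2 = 9/5 → (-2477/60, 0)

d5 = 61/15
d6 = 61/5
d7 = -351/20
d8 = 26
endpoint = (-2477/60, 0)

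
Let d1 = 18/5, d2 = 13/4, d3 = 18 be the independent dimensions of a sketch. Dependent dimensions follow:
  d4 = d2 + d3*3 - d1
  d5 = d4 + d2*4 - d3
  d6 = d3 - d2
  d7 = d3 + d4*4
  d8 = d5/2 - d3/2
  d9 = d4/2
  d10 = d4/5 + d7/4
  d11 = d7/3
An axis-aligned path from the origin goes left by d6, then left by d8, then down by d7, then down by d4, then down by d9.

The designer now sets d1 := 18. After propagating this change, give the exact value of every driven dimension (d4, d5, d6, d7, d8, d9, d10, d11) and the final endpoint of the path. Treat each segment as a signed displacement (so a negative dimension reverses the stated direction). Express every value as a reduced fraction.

d4 = 157/4
d5 = 137/4
d6 = 59/4
d7 = 175
d8 = 65/8
d9 = 157/8
d10 = 258/5
d11 = 175/3
endpoint = (-183/8, -1871/8)

Apply edit: d1 := 18
  d4 = d2 + d3*3 - d1 = 157/4
  d5 = d4 + d2*4 - d3 = 137/4
  d6 = d3 - d2 = 59/4
  d7 = d3 + d4*4 = 175
  d8 = d5/2 - d3/2 = 65/8
  d9 = d4/2 = 157/8
  d10 = d4/5 + d7/4 = 258/5
  d11 = d7/3 = 175/3
Walk from origin (0, 0):
  seg 1: left by d6 = 59/4 → (-59/4, 0)
  seg 2: left by d8 = 65/8 → (-183/8, 0)
  seg 3: down by d7 = 175 → (-183/8, -175)
  seg 4: down by d4 = 157/4 → (-183/8, -857/4)
  seg 5: down by d9 = 157/8 → (-183/8, -1871/8)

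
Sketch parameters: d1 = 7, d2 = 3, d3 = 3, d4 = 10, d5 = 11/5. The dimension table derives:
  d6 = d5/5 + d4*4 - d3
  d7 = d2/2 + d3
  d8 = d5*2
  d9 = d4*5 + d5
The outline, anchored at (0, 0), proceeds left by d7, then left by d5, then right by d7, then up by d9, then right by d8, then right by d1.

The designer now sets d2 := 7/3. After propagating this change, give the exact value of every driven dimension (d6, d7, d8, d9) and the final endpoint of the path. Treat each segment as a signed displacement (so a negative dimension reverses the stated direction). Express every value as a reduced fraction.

d6 = 936/25
d7 = 25/6
d8 = 22/5
d9 = 261/5
endpoint = (46/5, 261/5)

Apply edit: d2 := 7/3
  d6 = d5/5 + d4*4 - d3 = 936/25
  d7 = d2/2 + d3 = 25/6
  d8 = d5*2 = 22/5
  d9 = d4*5 + d5 = 261/5
Walk from origin (0, 0):
  seg 1: left by d7 = 25/6 → (-25/6, 0)
  seg 2: left by d5 = 11/5 → (-191/30, 0)
  seg 3: right by d7 = 25/6 → (-11/5, 0)
  seg 4: up by d9 = 261/5 → (-11/5, 261/5)
  seg 5: right by d8 = 22/5 → (11/5, 261/5)
  seg 6: right by d1 = 7 → (46/5, 261/5)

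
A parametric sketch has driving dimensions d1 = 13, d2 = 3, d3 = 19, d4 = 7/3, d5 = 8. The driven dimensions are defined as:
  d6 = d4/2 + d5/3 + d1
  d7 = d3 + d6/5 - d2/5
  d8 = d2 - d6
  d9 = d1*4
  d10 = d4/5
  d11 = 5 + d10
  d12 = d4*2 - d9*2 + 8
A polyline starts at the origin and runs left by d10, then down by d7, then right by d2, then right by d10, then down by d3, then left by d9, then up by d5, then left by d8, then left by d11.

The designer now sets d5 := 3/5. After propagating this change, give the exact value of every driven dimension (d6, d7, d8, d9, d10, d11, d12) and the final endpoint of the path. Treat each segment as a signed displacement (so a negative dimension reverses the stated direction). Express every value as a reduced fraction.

d6 = 431/30
d7 = 3191/150
d8 = -341/30
d9 = 52
d10 = 7/15
d11 = 82/15
d12 = -274/3
endpoint = (-431/10, -5951/150)

Apply edit: d5 := 3/5
  d6 = d4/2 + d5/3 + d1 = 431/30
  d7 = d3 + d6/5 - d2/5 = 3191/150
  d8 = d2 - d6 = -341/30
  d9 = d1*4 = 52
  d10 = d4/5 = 7/15
  d11 = 5 + d10 = 82/15
  d12 = d4*2 - d9*2 + 8 = -274/3
Walk from origin (0, 0):
  seg 1: left by d10 = 7/15 → (-7/15, 0)
  seg 2: down by d7 = 3191/150 → (-7/15, -3191/150)
  seg 3: right by d2 = 3 → (38/15, -3191/150)
  seg 4: right by d10 = 7/15 → (3, -3191/150)
  seg 5: down by d3 = 19 → (3, -6041/150)
  seg 6: left by d9 = 52 → (-49, -6041/150)
  seg 7: up by d5 = 3/5 → (-49, -5951/150)
  seg 8: left by d8 = -341/30 → (-1129/30, -5951/150)
  seg 9: left by d11 = 82/15 → (-431/10, -5951/150)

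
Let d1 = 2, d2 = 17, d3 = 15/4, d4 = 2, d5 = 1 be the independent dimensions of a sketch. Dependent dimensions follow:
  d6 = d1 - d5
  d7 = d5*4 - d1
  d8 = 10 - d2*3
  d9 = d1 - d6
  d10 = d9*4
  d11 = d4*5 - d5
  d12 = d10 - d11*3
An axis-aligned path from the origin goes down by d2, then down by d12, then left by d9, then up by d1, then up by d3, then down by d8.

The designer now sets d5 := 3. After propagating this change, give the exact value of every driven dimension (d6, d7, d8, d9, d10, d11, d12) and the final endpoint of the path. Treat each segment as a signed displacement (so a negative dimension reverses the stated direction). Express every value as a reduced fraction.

Apply edit: d5 := 3
  d6 = d1 - d5 = -1
  d7 = d5*4 - d1 = 10
  d8 = 10 - d2*3 = -41
  d9 = d1 - d6 = 3
  d10 = d9*4 = 12
  d11 = d4*5 - d5 = 7
  d12 = d10 - d11*3 = -9
Walk from origin (0, 0):
  seg 1: down by d2 = 17 → (0, -17)
  seg 2: down by d12 = -9 → (0, -8)
  seg 3: left by d9 = 3 → (-3, -8)
  seg 4: up by d1 = 2 → (-3, -6)
  seg 5: up by d3 = 15/4 → (-3, -9/4)
  seg 6: down by d8 = -41 → (-3, 155/4)

d6 = -1
d7 = 10
d8 = -41
d9 = 3
d10 = 12
d11 = 7
d12 = -9
endpoint = (-3, 155/4)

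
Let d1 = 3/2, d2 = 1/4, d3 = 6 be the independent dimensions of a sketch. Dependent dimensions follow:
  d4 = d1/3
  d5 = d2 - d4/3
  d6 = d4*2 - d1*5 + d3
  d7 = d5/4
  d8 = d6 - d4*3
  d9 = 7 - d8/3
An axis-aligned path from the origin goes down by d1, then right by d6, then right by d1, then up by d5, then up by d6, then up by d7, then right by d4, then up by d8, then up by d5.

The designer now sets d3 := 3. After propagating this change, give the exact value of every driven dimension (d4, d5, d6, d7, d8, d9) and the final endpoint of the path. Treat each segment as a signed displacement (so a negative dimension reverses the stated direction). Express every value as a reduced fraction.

Apply edit: d3 := 3
  d4 = d1/3 = 1/2
  d5 = d2 - d4/3 = 1/12
  d6 = d4*2 - d1*5 + d3 = -7/2
  d7 = d5/4 = 1/48
  d8 = d6 - d4*3 = -5
  d9 = 7 - d8/3 = 26/3
Walk from origin (0, 0):
  seg 1: down by d1 = 3/2 → (0, -3/2)
  seg 2: right by d6 = -7/2 → (-7/2, -3/2)
  seg 3: right by d1 = 3/2 → (-2, -3/2)
  seg 4: up by d5 = 1/12 → (-2, -17/12)
  seg 5: up by d6 = -7/2 → (-2, -59/12)
  seg 6: up by d7 = 1/48 → (-2, -235/48)
  seg 7: right by d4 = 1/2 → (-3/2, -235/48)
  seg 8: up by d8 = -5 → (-3/2, -475/48)
  seg 9: up by d5 = 1/12 → (-3/2, -157/16)

d4 = 1/2
d5 = 1/12
d6 = -7/2
d7 = 1/48
d8 = -5
d9 = 26/3
endpoint = (-3/2, -157/16)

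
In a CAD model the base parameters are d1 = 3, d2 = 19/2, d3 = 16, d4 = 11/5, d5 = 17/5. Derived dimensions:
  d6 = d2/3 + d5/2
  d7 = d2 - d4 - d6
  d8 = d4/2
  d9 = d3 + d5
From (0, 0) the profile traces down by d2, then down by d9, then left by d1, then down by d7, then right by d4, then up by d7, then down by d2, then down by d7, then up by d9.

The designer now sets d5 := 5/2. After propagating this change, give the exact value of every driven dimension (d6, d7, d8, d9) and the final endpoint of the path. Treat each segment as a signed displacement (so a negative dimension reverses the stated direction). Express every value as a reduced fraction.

Apply edit: d5 := 5/2
  d6 = d2/3 + d5/2 = 53/12
  d7 = d2 - d4 - d6 = 173/60
  d8 = d4/2 = 11/10
  d9 = d3 + d5 = 37/2
Walk from origin (0, 0):
  seg 1: down by d2 = 19/2 → (0, -19/2)
  seg 2: down by d9 = 37/2 → (0, -28)
  seg 3: left by d1 = 3 → (-3, -28)
  seg 4: down by d7 = 173/60 → (-3, -1853/60)
  seg 5: right by d4 = 11/5 → (-4/5, -1853/60)
  seg 6: up by d7 = 173/60 → (-4/5, -28)
  seg 7: down by d2 = 19/2 → (-4/5, -75/2)
  seg 8: down by d7 = 173/60 → (-4/5, -2423/60)
  seg 9: up by d9 = 37/2 → (-4/5, -1313/60)

d6 = 53/12
d7 = 173/60
d8 = 11/10
d9 = 37/2
endpoint = (-4/5, -1313/60)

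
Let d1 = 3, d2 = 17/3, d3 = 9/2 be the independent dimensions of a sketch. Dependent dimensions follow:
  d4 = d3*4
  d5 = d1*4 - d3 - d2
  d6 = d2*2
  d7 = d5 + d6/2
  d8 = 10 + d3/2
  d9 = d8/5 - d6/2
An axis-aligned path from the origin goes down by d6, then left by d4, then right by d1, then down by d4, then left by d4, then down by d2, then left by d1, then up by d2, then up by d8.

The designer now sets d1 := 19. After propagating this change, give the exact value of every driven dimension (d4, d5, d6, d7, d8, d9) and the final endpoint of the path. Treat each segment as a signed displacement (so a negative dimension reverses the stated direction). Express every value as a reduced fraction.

Apply edit: d1 := 19
  d4 = d3*4 = 18
  d5 = d1*4 - d3 - d2 = 395/6
  d6 = d2*2 = 34/3
  d7 = d5 + d6/2 = 143/2
  d8 = 10 + d3/2 = 49/4
  d9 = d8/5 - d6/2 = -193/60
Walk from origin (0, 0):
  seg 1: down by d6 = 34/3 → (0, -34/3)
  seg 2: left by d4 = 18 → (-18, -34/3)
  seg 3: right by d1 = 19 → (1, -34/3)
  seg 4: down by d4 = 18 → (1, -88/3)
  seg 5: left by d4 = 18 → (-17, -88/3)
  seg 6: down by d2 = 17/3 → (-17, -35)
  seg 7: left by d1 = 19 → (-36, -35)
  seg 8: up by d2 = 17/3 → (-36, -88/3)
  seg 9: up by d8 = 49/4 → (-36, -205/12)

d4 = 18
d5 = 395/6
d6 = 34/3
d7 = 143/2
d8 = 49/4
d9 = -193/60
endpoint = (-36, -205/12)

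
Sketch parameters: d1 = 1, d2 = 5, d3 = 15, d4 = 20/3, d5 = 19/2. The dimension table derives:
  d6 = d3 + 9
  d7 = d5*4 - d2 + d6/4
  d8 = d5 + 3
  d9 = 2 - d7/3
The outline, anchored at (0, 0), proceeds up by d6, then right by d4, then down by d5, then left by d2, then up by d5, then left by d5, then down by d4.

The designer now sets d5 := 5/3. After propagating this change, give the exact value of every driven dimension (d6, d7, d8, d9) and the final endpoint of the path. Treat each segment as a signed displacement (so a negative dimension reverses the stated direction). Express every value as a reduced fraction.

d6 = 24
d7 = 23/3
d8 = 14/3
d9 = -5/9
endpoint = (0, 52/3)

Apply edit: d5 := 5/3
  d6 = d3 + 9 = 24
  d7 = d5*4 - d2 + d6/4 = 23/3
  d8 = d5 + 3 = 14/3
  d9 = 2 - d7/3 = -5/9
Walk from origin (0, 0):
  seg 1: up by d6 = 24 → (0, 24)
  seg 2: right by d4 = 20/3 → (20/3, 24)
  seg 3: down by d5 = 5/3 → (20/3, 67/3)
  seg 4: left by d2 = 5 → (5/3, 67/3)
  seg 5: up by d5 = 5/3 → (5/3, 24)
  seg 6: left by d5 = 5/3 → (0, 24)
  seg 7: down by d4 = 20/3 → (0, 52/3)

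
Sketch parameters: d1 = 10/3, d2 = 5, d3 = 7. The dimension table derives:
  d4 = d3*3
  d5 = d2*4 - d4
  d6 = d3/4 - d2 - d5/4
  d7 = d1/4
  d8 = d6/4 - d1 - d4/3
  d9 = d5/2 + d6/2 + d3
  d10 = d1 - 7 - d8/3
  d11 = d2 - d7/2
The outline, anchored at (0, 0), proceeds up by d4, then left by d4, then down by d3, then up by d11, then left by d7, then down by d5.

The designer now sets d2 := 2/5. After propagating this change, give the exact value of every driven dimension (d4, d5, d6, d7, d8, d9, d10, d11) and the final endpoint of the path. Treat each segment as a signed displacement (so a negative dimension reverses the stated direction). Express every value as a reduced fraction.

Apply edit: d2 := 2/5
  d4 = d3*3 = 21
  d5 = d2*4 - d4 = -97/5
  d6 = d3/4 - d2 - d5/4 = 31/5
  d7 = d1/4 = 5/6
  d8 = d6/4 - d1 - d4/3 = -527/60
  d9 = d5/2 + d6/2 + d3 = 2/5
  d10 = d1 - 7 - d8/3 = -133/180
  d11 = d2 - d7/2 = -1/60
Walk from origin (0, 0):
  seg 1: up by d4 = 21 → (0, 21)
  seg 2: left by d4 = 21 → (-21, 21)
  seg 3: down by d3 = 7 → (-21, 14)
  seg 4: up by d11 = -1/60 → (-21, 839/60)
  seg 5: left by d7 = 5/6 → (-131/6, 839/60)
  seg 6: down by d5 = -97/5 → (-131/6, 2003/60)

d4 = 21
d5 = -97/5
d6 = 31/5
d7 = 5/6
d8 = -527/60
d9 = 2/5
d10 = -133/180
d11 = -1/60
endpoint = (-131/6, 2003/60)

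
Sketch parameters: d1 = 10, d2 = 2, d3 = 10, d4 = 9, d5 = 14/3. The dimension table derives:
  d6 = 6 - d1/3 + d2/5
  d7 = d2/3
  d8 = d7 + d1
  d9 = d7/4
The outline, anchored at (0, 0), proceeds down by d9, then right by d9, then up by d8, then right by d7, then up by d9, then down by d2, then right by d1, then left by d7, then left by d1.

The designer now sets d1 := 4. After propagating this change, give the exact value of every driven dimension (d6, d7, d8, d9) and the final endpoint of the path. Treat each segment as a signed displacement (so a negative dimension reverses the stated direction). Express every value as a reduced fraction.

d6 = 76/15
d7 = 2/3
d8 = 14/3
d9 = 1/6
endpoint = (1/6, 8/3)

Apply edit: d1 := 4
  d6 = 6 - d1/3 + d2/5 = 76/15
  d7 = d2/3 = 2/3
  d8 = d7 + d1 = 14/3
  d9 = d7/4 = 1/6
Walk from origin (0, 0):
  seg 1: down by d9 = 1/6 → (0, -1/6)
  seg 2: right by d9 = 1/6 → (1/6, -1/6)
  seg 3: up by d8 = 14/3 → (1/6, 9/2)
  seg 4: right by d7 = 2/3 → (5/6, 9/2)
  seg 5: up by d9 = 1/6 → (5/6, 14/3)
  seg 6: down by d2 = 2 → (5/6, 8/3)
  seg 7: right by d1 = 4 → (29/6, 8/3)
  seg 8: left by d7 = 2/3 → (25/6, 8/3)
  seg 9: left by d1 = 4 → (1/6, 8/3)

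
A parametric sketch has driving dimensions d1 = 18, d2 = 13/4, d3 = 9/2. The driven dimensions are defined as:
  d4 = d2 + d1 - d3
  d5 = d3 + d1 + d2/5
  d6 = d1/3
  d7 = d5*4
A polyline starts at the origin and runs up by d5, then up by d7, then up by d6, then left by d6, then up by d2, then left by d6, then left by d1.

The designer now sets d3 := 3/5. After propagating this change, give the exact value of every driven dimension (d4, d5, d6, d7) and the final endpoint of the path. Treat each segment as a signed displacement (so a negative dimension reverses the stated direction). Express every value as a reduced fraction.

d4 = 413/20
d5 = 77/4
d6 = 6
d7 = 77
endpoint = (-30, 211/2)

Apply edit: d3 := 3/5
  d4 = d2 + d1 - d3 = 413/20
  d5 = d3 + d1 + d2/5 = 77/4
  d6 = d1/3 = 6
  d7 = d5*4 = 77
Walk from origin (0, 0):
  seg 1: up by d5 = 77/4 → (0, 77/4)
  seg 2: up by d7 = 77 → (0, 385/4)
  seg 3: up by d6 = 6 → (0, 409/4)
  seg 4: left by d6 = 6 → (-6, 409/4)
  seg 5: up by d2 = 13/4 → (-6, 211/2)
  seg 6: left by d6 = 6 → (-12, 211/2)
  seg 7: left by d1 = 18 → (-30, 211/2)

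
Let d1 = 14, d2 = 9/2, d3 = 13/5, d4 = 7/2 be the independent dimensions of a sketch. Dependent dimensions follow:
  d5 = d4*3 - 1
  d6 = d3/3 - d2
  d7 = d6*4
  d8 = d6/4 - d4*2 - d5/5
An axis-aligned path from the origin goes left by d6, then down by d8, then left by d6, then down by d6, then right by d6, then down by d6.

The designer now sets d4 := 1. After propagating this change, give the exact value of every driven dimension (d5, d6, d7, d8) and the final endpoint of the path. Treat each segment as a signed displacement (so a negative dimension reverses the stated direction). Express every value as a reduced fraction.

Apply edit: d4 := 1
  d5 = d4*3 - 1 = 2
  d6 = d3/3 - d2 = -109/30
  d7 = d6*4 = -218/15
  d8 = d6/4 - d4*2 - d5/5 = -397/120
Walk from origin (0, 0):
  seg 1: left by d6 = -109/30 → (109/30, 0)
  seg 2: down by d8 = -397/120 → (109/30, 397/120)
  seg 3: left by d6 = -109/30 → (109/15, 397/120)
  seg 4: down by d6 = -109/30 → (109/15, 833/120)
  seg 5: right by d6 = -109/30 → (109/30, 833/120)
  seg 6: down by d6 = -109/30 → (109/30, 423/40)

d5 = 2
d6 = -109/30
d7 = -218/15
d8 = -397/120
endpoint = (109/30, 423/40)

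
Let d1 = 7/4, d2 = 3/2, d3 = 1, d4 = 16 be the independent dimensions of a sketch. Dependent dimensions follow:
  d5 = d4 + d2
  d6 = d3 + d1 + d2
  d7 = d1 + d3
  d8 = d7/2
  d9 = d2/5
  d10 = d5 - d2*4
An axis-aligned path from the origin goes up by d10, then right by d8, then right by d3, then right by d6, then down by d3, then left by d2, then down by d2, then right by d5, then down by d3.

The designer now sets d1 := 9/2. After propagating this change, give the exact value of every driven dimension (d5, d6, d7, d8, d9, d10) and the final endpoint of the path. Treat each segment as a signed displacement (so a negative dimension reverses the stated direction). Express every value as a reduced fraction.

d5 = 35/2
d6 = 7
d7 = 11/2
d8 = 11/4
d9 = 3/10
d10 = 23/2
endpoint = (107/4, 8)

Apply edit: d1 := 9/2
  d5 = d4 + d2 = 35/2
  d6 = d3 + d1 + d2 = 7
  d7 = d1 + d3 = 11/2
  d8 = d7/2 = 11/4
  d9 = d2/5 = 3/10
  d10 = d5 - d2*4 = 23/2
Walk from origin (0, 0):
  seg 1: up by d10 = 23/2 → (0, 23/2)
  seg 2: right by d8 = 11/4 → (11/4, 23/2)
  seg 3: right by d3 = 1 → (15/4, 23/2)
  seg 4: right by d6 = 7 → (43/4, 23/2)
  seg 5: down by d3 = 1 → (43/4, 21/2)
  seg 6: left by d2 = 3/2 → (37/4, 21/2)
  seg 7: down by d2 = 3/2 → (37/4, 9)
  seg 8: right by d5 = 35/2 → (107/4, 9)
  seg 9: down by d3 = 1 → (107/4, 8)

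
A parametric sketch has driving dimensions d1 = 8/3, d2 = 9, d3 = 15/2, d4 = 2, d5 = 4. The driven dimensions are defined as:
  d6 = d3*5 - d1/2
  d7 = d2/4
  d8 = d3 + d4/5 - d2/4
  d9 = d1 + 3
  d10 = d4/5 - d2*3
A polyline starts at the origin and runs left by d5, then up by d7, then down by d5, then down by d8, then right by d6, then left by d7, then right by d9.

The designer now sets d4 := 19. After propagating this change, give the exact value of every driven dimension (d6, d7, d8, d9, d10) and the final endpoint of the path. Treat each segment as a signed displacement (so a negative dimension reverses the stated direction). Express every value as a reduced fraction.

d6 = 217/6
d7 = 9/4
d8 = 181/20
d9 = 17/3
d10 = -116/5
endpoint = (427/12, -54/5)

Apply edit: d4 := 19
  d6 = d3*5 - d1/2 = 217/6
  d7 = d2/4 = 9/4
  d8 = d3 + d4/5 - d2/4 = 181/20
  d9 = d1 + 3 = 17/3
  d10 = d4/5 - d2*3 = -116/5
Walk from origin (0, 0):
  seg 1: left by d5 = 4 → (-4, 0)
  seg 2: up by d7 = 9/4 → (-4, 9/4)
  seg 3: down by d5 = 4 → (-4, -7/4)
  seg 4: down by d8 = 181/20 → (-4, -54/5)
  seg 5: right by d6 = 217/6 → (193/6, -54/5)
  seg 6: left by d7 = 9/4 → (359/12, -54/5)
  seg 7: right by d9 = 17/3 → (427/12, -54/5)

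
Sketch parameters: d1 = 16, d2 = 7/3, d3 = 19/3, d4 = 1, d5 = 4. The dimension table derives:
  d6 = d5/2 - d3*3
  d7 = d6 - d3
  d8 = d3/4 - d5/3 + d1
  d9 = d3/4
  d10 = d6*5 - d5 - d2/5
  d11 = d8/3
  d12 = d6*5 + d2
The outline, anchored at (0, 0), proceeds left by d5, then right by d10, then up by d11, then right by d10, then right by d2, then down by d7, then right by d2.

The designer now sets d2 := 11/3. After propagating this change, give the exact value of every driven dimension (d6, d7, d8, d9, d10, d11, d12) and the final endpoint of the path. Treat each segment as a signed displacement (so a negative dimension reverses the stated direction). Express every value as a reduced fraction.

Apply edit: d2 := 11/3
  d6 = d5/2 - d3*3 = -17
  d7 = d6 - d3 = -70/3
  d8 = d3/4 - d5/3 + d1 = 65/4
  d9 = d3/4 = 19/12
  d10 = d6*5 - d5 - d2/5 = -1346/15
  d11 = d8/3 = 65/12
  d12 = d6*5 + d2 = -244/3
Walk from origin (0, 0):
  seg 1: left by d5 = 4 → (-4, 0)
  seg 2: right by d10 = -1346/15 → (-1406/15, 0)
  seg 3: up by d11 = 65/12 → (-1406/15, 65/12)
  seg 4: right by d10 = -1346/15 → (-2752/15, 65/12)
  seg 5: right by d2 = 11/3 → (-899/5, 65/12)
  seg 6: down by d7 = -70/3 → (-899/5, 115/4)
  seg 7: right by d2 = 11/3 → (-2642/15, 115/4)

d6 = -17
d7 = -70/3
d8 = 65/4
d9 = 19/12
d10 = -1346/15
d11 = 65/12
d12 = -244/3
endpoint = (-2642/15, 115/4)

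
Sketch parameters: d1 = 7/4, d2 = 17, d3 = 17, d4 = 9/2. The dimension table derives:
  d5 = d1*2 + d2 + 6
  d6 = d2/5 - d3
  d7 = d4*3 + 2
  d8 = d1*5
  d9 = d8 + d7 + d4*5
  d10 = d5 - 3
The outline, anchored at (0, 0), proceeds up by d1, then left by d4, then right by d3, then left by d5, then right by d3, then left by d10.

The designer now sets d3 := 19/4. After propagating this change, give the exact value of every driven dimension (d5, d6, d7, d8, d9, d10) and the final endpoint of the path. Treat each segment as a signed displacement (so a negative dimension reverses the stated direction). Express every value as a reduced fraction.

Apply edit: d3 := 19/4
  d5 = d1*2 + d2 + 6 = 53/2
  d6 = d2/5 - d3 = -27/20
  d7 = d4*3 + 2 = 31/2
  d8 = d1*5 = 35/4
  d9 = d8 + d7 + d4*5 = 187/4
  d10 = d5 - 3 = 47/2
Walk from origin (0, 0):
  seg 1: up by d1 = 7/4 → (0, 7/4)
  seg 2: left by d4 = 9/2 → (-9/2, 7/4)
  seg 3: right by d3 = 19/4 → (1/4, 7/4)
  seg 4: left by d5 = 53/2 → (-105/4, 7/4)
  seg 5: right by d3 = 19/4 → (-43/2, 7/4)
  seg 6: left by d10 = 47/2 → (-45, 7/4)

d5 = 53/2
d6 = -27/20
d7 = 31/2
d8 = 35/4
d9 = 187/4
d10 = 47/2
endpoint = (-45, 7/4)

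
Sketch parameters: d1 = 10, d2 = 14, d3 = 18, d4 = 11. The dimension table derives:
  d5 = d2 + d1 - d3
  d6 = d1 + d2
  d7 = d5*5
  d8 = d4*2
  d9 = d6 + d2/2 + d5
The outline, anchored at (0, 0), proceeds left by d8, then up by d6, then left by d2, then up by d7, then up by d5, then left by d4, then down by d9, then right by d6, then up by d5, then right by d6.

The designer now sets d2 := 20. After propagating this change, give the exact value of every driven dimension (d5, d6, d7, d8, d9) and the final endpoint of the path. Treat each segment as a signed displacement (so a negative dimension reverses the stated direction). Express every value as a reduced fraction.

d5 = 12
d6 = 30
d7 = 60
d8 = 22
d9 = 52
endpoint = (7, 62)

Apply edit: d2 := 20
  d5 = d2 + d1 - d3 = 12
  d6 = d1 + d2 = 30
  d7 = d5*5 = 60
  d8 = d4*2 = 22
  d9 = d6 + d2/2 + d5 = 52
Walk from origin (0, 0):
  seg 1: left by d8 = 22 → (-22, 0)
  seg 2: up by d6 = 30 → (-22, 30)
  seg 3: left by d2 = 20 → (-42, 30)
  seg 4: up by d7 = 60 → (-42, 90)
  seg 5: up by d5 = 12 → (-42, 102)
  seg 6: left by d4 = 11 → (-53, 102)
  seg 7: down by d9 = 52 → (-53, 50)
  seg 8: right by d6 = 30 → (-23, 50)
  seg 9: up by d5 = 12 → (-23, 62)
  seg 10: right by d6 = 30 → (7, 62)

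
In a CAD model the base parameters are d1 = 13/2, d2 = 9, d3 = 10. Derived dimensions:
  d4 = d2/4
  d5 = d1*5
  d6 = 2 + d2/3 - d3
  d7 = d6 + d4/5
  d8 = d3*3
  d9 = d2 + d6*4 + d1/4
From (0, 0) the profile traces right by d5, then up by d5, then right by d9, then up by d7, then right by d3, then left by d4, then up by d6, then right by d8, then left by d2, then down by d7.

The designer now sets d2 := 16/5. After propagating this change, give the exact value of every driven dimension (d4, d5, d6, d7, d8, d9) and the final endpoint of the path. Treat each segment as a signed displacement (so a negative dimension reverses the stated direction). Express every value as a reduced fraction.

d4 = 4/5
d5 = 65/2
d6 = -104/15
d7 = -508/75
d8 = 30
d9 = -2749/120
endpoint = (5471/120, 767/30)

Apply edit: d2 := 16/5
  d4 = d2/4 = 4/5
  d5 = d1*5 = 65/2
  d6 = 2 + d2/3 - d3 = -104/15
  d7 = d6 + d4/5 = -508/75
  d8 = d3*3 = 30
  d9 = d2 + d6*4 + d1/4 = -2749/120
Walk from origin (0, 0):
  seg 1: right by d5 = 65/2 → (65/2, 0)
  seg 2: up by d5 = 65/2 → (65/2, 65/2)
  seg 3: right by d9 = -2749/120 → (1151/120, 65/2)
  seg 4: up by d7 = -508/75 → (1151/120, 3859/150)
  seg 5: right by d3 = 10 → (2351/120, 3859/150)
  seg 6: left by d4 = 4/5 → (451/24, 3859/150)
  seg 7: up by d6 = -104/15 → (451/24, 2819/150)
  seg 8: right by d8 = 30 → (1171/24, 2819/150)
  seg 9: left by d2 = 16/5 → (5471/120, 2819/150)
  seg 10: down by d7 = -508/75 → (5471/120, 767/30)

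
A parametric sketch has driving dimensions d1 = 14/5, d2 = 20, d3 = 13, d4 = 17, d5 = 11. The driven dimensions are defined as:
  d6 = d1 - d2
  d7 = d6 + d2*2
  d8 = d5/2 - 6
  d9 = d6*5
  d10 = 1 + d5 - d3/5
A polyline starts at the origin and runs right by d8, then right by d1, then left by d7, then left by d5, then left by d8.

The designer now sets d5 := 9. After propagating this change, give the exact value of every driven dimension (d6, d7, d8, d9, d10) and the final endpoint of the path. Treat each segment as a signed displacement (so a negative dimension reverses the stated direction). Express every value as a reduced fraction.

d6 = -86/5
d7 = 114/5
d8 = -3/2
d9 = -86
d10 = 37/5
endpoint = (-29, 0)

Apply edit: d5 := 9
  d6 = d1 - d2 = -86/5
  d7 = d6 + d2*2 = 114/5
  d8 = d5/2 - 6 = -3/2
  d9 = d6*5 = -86
  d10 = 1 + d5 - d3/5 = 37/5
Walk from origin (0, 0):
  seg 1: right by d8 = -3/2 → (-3/2, 0)
  seg 2: right by d1 = 14/5 → (13/10, 0)
  seg 3: left by d7 = 114/5 → (-43/2, 0)
  seg 4: left by d5 = 9 → (-61/2, 0)
  seg 5: left by d8 = -3/2 → (-29, 0)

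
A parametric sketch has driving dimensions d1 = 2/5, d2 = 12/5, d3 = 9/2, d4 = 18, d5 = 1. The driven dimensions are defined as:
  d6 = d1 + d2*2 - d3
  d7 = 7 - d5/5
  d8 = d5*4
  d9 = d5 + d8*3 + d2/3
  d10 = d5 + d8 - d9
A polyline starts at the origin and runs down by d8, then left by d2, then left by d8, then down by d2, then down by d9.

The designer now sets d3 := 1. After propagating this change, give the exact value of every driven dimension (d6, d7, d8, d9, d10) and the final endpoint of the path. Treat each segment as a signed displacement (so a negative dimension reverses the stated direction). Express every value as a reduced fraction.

Apply edit: d3 := 1
  d6 = d1 + d2*2 - d3 = 21/5
  d7 = 7 - d5/5 = 34/5
  d8 = d5*4 = 4
  d9 = d5 + d8*3 + d2/3 = 69/5
  d10 = d5 + d8 - d9 = -44/5
Walk from origin (0, 0):
  seg 1: down by d8 = 4 → (0, -4)
  seg 2: left by d2 = 12/5 → (-12/5, -4)
  seg 3: left by d8 = 4 → (-32/5, -4)
  seg 4: down by d2 = 12/5 → (-32/5, -32/5)
  seg 5: down by d9 = 69/5 → (-32/5, -101/5)

d6 = 21/5
d7 = 34/5
d8 = 4
d9 = 69/5
d10 = -44/5
endpoint = (-32/5, -101/5)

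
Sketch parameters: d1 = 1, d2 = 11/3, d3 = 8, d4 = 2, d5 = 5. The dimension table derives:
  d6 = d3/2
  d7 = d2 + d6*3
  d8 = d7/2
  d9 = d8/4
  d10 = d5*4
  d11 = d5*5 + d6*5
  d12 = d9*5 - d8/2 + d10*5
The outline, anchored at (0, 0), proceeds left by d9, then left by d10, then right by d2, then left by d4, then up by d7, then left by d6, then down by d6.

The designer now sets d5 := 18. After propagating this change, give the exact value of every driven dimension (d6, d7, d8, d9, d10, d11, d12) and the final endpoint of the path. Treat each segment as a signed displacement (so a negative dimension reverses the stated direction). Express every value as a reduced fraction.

d6 = 4
d7 = 47/3
d8 = 47/6
d9 = 47/24
d10 = 72
d11 = 110
d12 = 2927/8
endpoint = (-1831/24, 35/3)

Apply edit: d5 := 18
  d6 = d3/2 = 4
  d7 = d2 + d6*3 = 47/3
  d8 = d7/2 = 47/6
  d9 = d8/4 = 47/24
  d10 = d5*4 = 72
  d11 = d5*5 + d6*5 = 110
  d12 = d9*5 - d8/2 + d10*5 = 2927/8
Walk from origin (0, 0):
  seg 1: left by d9 = 47/24 → (-47/24, 0)
  seg 2: left by d10 = 72 → (-1775/24, 0)
  seg 3: right by d2 = 11/3 → (-1687/24, 0)
  seg 4: left by d4 = 2 → (-1735/24, 0)
  seg 5: up by d7 = 47/3 → (-1735/24, 47/3)
  seg 6: left by d6 = 4 → (-1831/24, 47/3)
  seg 7: down by d6 = 4 → (-1831/24, 35/3)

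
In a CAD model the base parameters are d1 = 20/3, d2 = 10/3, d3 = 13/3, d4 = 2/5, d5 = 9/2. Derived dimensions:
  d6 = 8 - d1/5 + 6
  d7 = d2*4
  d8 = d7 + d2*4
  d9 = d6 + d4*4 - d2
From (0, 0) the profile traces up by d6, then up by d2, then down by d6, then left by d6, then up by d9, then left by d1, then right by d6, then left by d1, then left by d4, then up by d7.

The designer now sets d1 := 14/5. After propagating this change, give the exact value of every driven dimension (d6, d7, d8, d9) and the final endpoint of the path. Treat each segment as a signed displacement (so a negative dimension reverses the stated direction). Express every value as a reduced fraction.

d6 = 336/25
d7 = 40/3
d8 = 80/3
d9 = 878/75
endpoint = (-6, 2128/75)

Apply edit: d1 := 14/5
  d6 = 8 - d1/5 + 6 = 336/25
  d7 = d2*4 = 40/3
  d8 = d7 + d2*4 = 80/3
  d9 = d6 + d4*4 - d2 = 878/75
Walk from origin (0, 0):
  seg 1: up by d6 = 336/25 → (0, 336/25)
  seg 2: up by d2 = 10/3 → (0, 1258/75)
  seg 3: down by d6 = 336/25 → (0, 10/3)
  seg 4: left by d6 = 336/25 → (-336/25, 10/3)
  seg 5: up by d9 = 878/75 → (-336/25, 376/25)
  seg 6: left by d1 = 14/5 → (-406/25, 376/25)
  seg 7: right by d6 = 336/25 → (-14/5, 376/25)
  seg 8: left by d1 = 14/5 → (-28/5, 376/25)
  seg 9: left by d4 = 2/5 → (-6, 376/25)
  seg 10: up by d7 = 40/3 → (-6, 2128/75)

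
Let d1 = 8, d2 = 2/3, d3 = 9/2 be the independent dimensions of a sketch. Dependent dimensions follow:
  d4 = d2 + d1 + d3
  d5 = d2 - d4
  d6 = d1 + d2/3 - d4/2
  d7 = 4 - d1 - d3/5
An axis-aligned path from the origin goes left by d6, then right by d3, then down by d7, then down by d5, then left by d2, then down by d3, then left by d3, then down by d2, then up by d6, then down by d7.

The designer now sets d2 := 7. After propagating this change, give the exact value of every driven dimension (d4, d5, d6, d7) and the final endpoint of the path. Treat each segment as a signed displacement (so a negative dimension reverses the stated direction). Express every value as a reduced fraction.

Apply edit: d2 := 7
  d4 = d2 + d1 + d3 = 39/2
  d5 = d2 - d4 = -25/2
  d6 = d1 + d2/3 - d4/2 = 7/12
  d7 = 4 - d1 - d3/5 = -49/10
Walk from origin (0, 0):
  seg 1: left by d6 = 7/12 → (-7/12, 0)
  seg 2: right by d3 = 9/2 → (47/12, 0)
  seg 3: down by d7 = -49/10 → (47/12, 49/10)
  seg 4: down by d5 = -25/2 → (47/12, 87/5)
  seg 5: left by d2 = 7 → (-37/12, 87/5)
  seg 6: down by d3 = 9/2 → (-37/12, 129/10)
  seg 7: left by d3 = 9/2 → (-91/12, 129/10)
  seg 8: down by d2 = 7 → (-91/12, 59/10)
  seg 9: up by d6 = 7/12 → (-91/12, 389/60)
  seg 10: down by d7 = -49/10 → (-91/12, 683/60)

d4 = 39/2
d5 = -25/2
d6 = 7/12
d7 = -49/10
endpoint = (-91/12, 683/60)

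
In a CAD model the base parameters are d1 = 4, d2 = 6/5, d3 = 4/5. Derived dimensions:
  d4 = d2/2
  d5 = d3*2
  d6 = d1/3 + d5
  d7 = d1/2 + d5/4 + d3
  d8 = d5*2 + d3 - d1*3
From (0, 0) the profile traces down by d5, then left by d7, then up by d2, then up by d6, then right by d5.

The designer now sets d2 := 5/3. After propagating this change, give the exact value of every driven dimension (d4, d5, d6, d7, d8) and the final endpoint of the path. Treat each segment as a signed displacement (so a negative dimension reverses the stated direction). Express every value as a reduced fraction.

d4 = 5/6
d5 = 8/5
d6 = 44/15
d7 = 16/5
d8 = -8
endpoint = (-8/5, 3)

Apply edit: d2 := 5/3
  d4 = d2/2 = 5/6
  d5 = d3*2 = 8/5
  d6 = d1/3 + d5 = 44/15
  d7 = d1/2 + d5/4 + d3 = 16/5
  d8 = d5*2 + d3 - d1*3 = -8
Walk from origin (0, 0):
  seg 1: down by d5 = 8/5 → (0, -8/5)
  seg 2: left by d7 = 16/5 → (-16/5, -8/5)
  seg 3: up by d2 = 5/3 → (-16/5, 1/15)
  seg 4: up by d6 = 44/15 → (-16/5, 3)
  seg 5: right by d5 = 8/5 → (-8/5, 3)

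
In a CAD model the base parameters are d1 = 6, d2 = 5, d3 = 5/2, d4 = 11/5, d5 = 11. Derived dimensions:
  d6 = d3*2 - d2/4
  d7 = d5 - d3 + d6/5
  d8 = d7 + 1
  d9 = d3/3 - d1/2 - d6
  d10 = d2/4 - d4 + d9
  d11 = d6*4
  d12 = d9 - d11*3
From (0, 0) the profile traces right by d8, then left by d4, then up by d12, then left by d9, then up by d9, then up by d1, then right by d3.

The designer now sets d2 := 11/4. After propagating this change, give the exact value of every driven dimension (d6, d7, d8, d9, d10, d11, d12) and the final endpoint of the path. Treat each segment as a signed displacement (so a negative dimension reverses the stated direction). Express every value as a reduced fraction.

d6 = 69/16
d7 = 749/80
d8 = 829/80
d9 = -311/48
d10 = -959/120
d11 = 69/4
d12 = -2795/48
endpoint = (2057/120, -1409/24)

Apply edit: d2 := 11/4
  d6 = d3*2 - d2/4 = 69/16
  d7 = d5 - d3 + d6/5 = 749/80
  d8 = d7 + 1 = 829/80
  d9 = d3/3 - d1/2 - d6 = -311/48
  d10 = d2/4 - d4 + d9 = -959/120
  d11 = d6*4 = 69/4
  d12 = d9 - d11*3 = -2795/48
Walk from origin (0, 0):
  seg 1: right by d8 = 829/80 → (829/80, 0)
  seg 2: left by d4 = 11/5 → (653/80, 0)
  seg 3: up by d12 = -2795/48 → (653/80, -2795/48)
  seg 4: left by d9 = -311/48 → (1757/120, -2795/48)
  seg 5: up by d9 = -311/48 → (1757/120, -1553/24)
  seg 6: up by d1 = 6 → (1757/120, -1409/24)
  seg 7: right by d3 = 5/2 → (2057/120, -1409/24)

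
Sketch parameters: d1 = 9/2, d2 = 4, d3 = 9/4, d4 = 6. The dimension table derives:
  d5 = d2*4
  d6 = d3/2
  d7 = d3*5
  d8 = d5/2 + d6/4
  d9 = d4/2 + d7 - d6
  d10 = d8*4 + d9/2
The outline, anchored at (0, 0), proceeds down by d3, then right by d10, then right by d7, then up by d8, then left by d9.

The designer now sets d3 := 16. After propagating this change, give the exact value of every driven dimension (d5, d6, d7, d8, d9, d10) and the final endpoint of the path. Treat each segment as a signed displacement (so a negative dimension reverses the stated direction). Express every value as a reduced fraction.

Apply edit: d3 := 16
  d5 = d2*4 = 16
  d6 = d3/2 = 8
  d7 = d3*5 = 80
  d8 = d5/2 + d6/4 = 10
  d9 = d4/2 + d7 - d6 = 75
  d10 = d8*4 + d9/2 = 155/2
Walk from origin (0, 0):
  seg 1: down by d3 = 16 → (0, -16)
  seg 2: right by d10 = 155/2 → (155/2, -16)
  seg 3: right by d7 = 80 → (315/2, -16)
  seg 4: up by d8 = 10 → (315/2, -6)
  seg 5: left by d9 = 75 → (165/2, -6)

d5 = 16
d6 = 8
d7 = 80
d8 = 10
d9 = 75
d10 = 155/2
endpoint = (165/2, -6)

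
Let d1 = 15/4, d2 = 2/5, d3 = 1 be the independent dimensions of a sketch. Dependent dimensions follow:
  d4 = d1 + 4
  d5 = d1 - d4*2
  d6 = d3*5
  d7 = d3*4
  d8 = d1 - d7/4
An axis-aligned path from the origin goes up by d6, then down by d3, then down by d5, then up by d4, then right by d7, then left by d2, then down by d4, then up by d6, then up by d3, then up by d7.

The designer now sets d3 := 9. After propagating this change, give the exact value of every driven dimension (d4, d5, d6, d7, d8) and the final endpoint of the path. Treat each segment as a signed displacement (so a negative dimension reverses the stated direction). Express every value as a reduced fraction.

d4 = 31/4
d5 = -47/4
d6 = 45
d7 = 36
d8 = -21/4
endpoint = (178/5, 551/4)

Apply edit: d3 := 9
  d4 = d1 + 4 = 31/4
  d5 = d1 - d4*2 = -47/4
  d6 = d3*5 = 45
  d7 = d3*4 = 36
  d8 = d1 - d7/4 = -21/4
Walk from origin (0, 0):
  seg 1: up by d6 = 45 → (0, 45)
  seg 2: down by d3 = 9 → (0, 36)
  seg 3: down by d5 = -47/4 → (0, 191/4)
  seg 4: up by d4 = 31/4 → (0, 111/2)
  seg 5: right by d7 = 36 → (36, 111/2)
  seg 6: left by d2 = 2/5 → (178/5, 111/2)
  seg 7: down by d4 = 31/4 → (178/5, 191/4)
  seg 8: up by d6 = 45 → (178/5, 371/4)
  seg 9: up by d3 = 9 → (178/5, 407/4)
  seg 10: up by d7 = 36 → (178/5, 551/4)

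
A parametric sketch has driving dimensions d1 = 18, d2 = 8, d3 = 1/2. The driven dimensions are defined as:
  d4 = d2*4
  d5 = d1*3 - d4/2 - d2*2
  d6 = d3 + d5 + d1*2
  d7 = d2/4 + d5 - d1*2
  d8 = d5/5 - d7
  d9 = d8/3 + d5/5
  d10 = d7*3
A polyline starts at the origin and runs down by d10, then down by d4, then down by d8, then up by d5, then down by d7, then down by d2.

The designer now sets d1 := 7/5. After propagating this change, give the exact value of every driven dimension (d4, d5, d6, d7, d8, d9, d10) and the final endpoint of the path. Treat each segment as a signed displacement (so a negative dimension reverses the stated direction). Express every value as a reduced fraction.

d4 = 32
d5 = -139/5
d6 = -49/2
d7 = -143/5
d8 = 576/25
d9 = 53/25
d10 = -429/5
endpoint = (0, 589/25)

Apply edit: d1 := 7/5
  d4 = d2*4 = 32
  d5 = d1*3 - d4/2 - d2*2 = -139/5
  d6 = d3 + d5 + d1*2 = -49/2
  d7 = d2/4 + d5 - d1*2 = -143/5
  d8 = d5/5 - d7 = 576/25
  d9 = d8/3 + d5/5 = 53/25
  d10 = d7*3 = -429/5
Walk from origin (0, 0):
  seg 1: down by d10 = -429/5 → (0, 429/5)
  seg 2: down by d4 = 32 → (0, 269/5)
  seg 3: down by d8 = 576/25 → (0, 769/25)
  seg 4: up by d5 = -139/5 → (0, 74/25)
  seg 5: down by d7 = -143/5 → (0, 789/25)
  seg 6: down by d2 = 8 → (0, 589/25)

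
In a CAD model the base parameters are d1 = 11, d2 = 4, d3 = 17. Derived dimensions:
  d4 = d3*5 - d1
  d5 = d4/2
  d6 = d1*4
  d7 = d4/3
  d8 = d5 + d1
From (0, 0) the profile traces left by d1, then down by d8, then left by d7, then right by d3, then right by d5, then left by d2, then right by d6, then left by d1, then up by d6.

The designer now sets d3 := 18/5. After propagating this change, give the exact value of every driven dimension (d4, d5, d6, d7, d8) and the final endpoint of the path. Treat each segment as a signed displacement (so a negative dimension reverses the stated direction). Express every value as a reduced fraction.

Apply edit: d3 := 18/5
  d4 = d3*5 - d1 = 7
  d5 = d4/2 = 7/2
  d6 = d1*4 = 44
  d7 = d4/3 = 7/3
  d8 = d5 + d1 = 29/2
Walk from origin (0, 0):
  seg 1: left by d1 = 11 → (-11, 0)
  seg 2: down by d8 = 29/2 → (-11, -29/2)
  seg 3: left by d7 = 7/3 → (-40/3, -29/2)
  seg 4: right by d3 = 18/5 → (-146/15, -29/2)
  seg 5: right by d5 = 7/2 → (-187/30, -29/2)
  seg 6: left by d2 = 4 → (-307/30, -29/2)
  seg 7: right by d6 = 44 → (1013/30, -29/2)
  seg 8: left by d1 = 11 → (683/30, -29/2)
  seg 9: up by d6 = 44 → (683/30, 59/2)

d4 = 7
d5 = 7/2
d6 = 44
d7 = 7/3
d8 = 29/2
endpoint = (683/30, 59/2)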